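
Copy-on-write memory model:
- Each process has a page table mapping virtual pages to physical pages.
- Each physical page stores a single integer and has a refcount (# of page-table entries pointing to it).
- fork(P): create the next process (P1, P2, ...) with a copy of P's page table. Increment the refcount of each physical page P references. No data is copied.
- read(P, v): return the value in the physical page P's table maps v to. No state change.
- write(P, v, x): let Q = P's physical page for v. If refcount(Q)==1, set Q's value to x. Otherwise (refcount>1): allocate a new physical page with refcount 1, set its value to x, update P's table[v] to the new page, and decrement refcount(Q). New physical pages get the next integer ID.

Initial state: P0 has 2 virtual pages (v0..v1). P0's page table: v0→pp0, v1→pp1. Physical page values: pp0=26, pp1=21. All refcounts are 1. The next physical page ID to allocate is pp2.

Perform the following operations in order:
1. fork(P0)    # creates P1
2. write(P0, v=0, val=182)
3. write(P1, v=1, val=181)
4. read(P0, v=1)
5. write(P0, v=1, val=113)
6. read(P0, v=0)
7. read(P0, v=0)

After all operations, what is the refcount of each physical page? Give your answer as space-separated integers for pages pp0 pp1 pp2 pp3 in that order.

Answer: 1 1 1 1

Derivation:
Op 1: fork(P0) -> P1. 2 ppages; refcounts: pp0:2 pp1:2
Op 2: write(P0, v0, 182). refcount(pp0)=2>1 -> COPY to pp2. 3 ppages; refcounts: pp0:1 pp1:2 pp2:1
Op 3: write(P1, v1, 181). refcount(pp1)=2>1 -> COPY to pp3. 4 ppages; refcounts: pp0:1 pp1:1 pp2:1 pp3:1
Op 4: read(P0, v1) -> 21. No state change.
Op 5: write(P0, v1, 113). refcount(pp1)=1 -> write in place. 4 ppages; refcounts: pp0:1 pp1:1 pp2:1 pp3:1
Op 6: read(P0, v0) -> 182. No state change.
Op 7: read(P0, v0) -> 182. No state change.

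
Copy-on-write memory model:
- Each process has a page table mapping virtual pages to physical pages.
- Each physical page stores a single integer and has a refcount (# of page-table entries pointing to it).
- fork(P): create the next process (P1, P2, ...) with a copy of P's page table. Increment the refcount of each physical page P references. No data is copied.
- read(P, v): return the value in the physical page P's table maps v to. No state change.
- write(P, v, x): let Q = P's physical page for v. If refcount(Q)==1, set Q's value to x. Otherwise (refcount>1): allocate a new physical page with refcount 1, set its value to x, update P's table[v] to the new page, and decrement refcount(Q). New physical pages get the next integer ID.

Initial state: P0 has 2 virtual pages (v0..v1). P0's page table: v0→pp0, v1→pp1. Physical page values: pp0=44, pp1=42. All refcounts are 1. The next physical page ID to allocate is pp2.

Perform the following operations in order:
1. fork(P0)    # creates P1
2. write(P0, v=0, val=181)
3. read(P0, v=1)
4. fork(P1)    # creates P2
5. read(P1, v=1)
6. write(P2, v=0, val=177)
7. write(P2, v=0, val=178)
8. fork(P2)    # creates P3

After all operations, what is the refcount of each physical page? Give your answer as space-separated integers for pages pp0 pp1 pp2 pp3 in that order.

Answer: 1 4 1 2

Derivation:
Op 1: fork(P0) -> P1. 2 ppages; refcounts: pp0:2 pp1:2
Op 2: write(P0, v0, 181). refcount(pp0)=2>1 -> COPY to pp2. 3 ppages; refcounts: pp0:1 pp1:2 pp2:1
Op 3: read(P0, v1) -> 42. No state change.
Op 4: fork(P1) -> P2. 3 ppages; refcounts: pp0:2 pp1:3 pp2:1
Op 5: read(P1, v1) -> 42. No state change.
Op 6: write(P2, v0, 177). refcount(pp0)=2>1 -> COPY to pp3. 4 ppages; refcounts: pp0:1 pp1:3 pp2:1 pp3:1
Op 7: write(P2, v0, 178). refcount(pp3)=1 -> write in place. 4 ppages; refcounts: pp0:1 pp1:3 pp2:1 pp3:1
Op 8: fork(P2) -> P3. 4 ppages; refcounts: pp0:1 pp1:4 pp2:1 pp3:2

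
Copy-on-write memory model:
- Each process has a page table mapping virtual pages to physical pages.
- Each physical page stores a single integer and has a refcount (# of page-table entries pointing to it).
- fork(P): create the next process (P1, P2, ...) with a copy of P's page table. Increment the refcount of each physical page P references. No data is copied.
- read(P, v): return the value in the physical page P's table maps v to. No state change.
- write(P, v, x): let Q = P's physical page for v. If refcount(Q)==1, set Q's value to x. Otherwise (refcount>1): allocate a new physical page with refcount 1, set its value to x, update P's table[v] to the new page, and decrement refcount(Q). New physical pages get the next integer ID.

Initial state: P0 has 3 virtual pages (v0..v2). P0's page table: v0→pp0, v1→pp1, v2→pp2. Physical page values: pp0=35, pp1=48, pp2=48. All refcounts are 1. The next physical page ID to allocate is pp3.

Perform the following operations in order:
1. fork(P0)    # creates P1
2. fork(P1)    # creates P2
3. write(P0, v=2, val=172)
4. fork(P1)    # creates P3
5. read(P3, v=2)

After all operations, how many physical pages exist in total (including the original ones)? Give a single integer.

Op 1: fork(P0) -> P1. 3 ppages; refcounts: pp0:2 pp1:2 pp2:2
Op 2: fork(P1) -> P2. 3 ppages; refcounts: pp0:3 pp1:3 pp2:3
Op 3: write(P0, v2, 172). refcount(pp2)=3>1 -> COPY to pp3. 4 ppages; refcounts: pp0:3 pp1:3 pp2:2 pp3:1
Op 4: fork(P1) -> P3. 4 ppages; refcounts: pp0:4 pp1:4 pp2:3 pp3:1
Op 5: read(P3, v2) -> 48. No state change.

Answer: 4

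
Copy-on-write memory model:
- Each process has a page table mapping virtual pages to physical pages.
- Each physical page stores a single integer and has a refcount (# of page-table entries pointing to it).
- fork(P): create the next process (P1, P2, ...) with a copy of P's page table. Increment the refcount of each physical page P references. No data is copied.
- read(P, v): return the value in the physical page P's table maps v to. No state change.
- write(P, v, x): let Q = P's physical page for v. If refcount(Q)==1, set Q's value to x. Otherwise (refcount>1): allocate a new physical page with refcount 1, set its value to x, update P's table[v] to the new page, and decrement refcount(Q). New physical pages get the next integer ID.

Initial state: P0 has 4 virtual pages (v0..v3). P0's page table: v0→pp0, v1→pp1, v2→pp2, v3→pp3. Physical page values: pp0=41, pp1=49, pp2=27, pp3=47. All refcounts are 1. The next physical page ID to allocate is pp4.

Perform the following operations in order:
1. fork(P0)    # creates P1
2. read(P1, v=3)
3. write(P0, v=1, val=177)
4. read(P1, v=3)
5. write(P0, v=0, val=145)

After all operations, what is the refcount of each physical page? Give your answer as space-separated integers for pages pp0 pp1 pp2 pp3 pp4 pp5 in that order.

Answer: 1 1 2 2 1 1

Derivation:
Op 1: fork(P0) -> P1. 4 ppages; refcounts: pp0:2 pp1:2 pp2:2 pp3:2
Op 2: read(P1, v3) -> 47. No state change.
Op 3: write(P0, v1, 177). refcount(pp1)=2>1 -> COPY to pp4. 5 ppages; refcounts: pp0:2 pp1:1 pp2:2 pp3:2 pp4:1
Op 4: read(P1, v3) -> 47. No state change.
Op 5: write(P0, v0, 145). refcount(pp0)=2>1 -> COPY to pp5. 6 ppages; refcounts: pp0:1 pp1:1 pp2:2 pp3:2 pp4:1 pp5:1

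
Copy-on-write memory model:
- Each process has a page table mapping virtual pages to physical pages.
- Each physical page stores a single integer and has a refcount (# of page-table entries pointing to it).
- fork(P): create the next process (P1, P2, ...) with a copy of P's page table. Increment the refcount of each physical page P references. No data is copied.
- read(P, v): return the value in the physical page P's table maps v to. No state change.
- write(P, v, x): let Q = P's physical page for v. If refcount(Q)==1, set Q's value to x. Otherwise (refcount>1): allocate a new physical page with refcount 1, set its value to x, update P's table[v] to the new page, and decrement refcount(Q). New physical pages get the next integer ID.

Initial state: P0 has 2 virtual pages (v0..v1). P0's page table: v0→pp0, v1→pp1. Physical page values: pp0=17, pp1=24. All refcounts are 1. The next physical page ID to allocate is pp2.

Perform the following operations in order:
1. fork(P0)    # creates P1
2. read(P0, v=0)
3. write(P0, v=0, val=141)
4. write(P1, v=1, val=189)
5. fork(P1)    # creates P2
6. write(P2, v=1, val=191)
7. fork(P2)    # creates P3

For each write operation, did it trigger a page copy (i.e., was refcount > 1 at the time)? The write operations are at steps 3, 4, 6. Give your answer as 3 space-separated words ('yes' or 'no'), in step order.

Op 1: fork(P0) -> P1. 2 ppages; refcounts: pp0:2 pp1:2
Op 2: read(P0, v0) -> 17. No state change.
Op 3: write(P0, v0, 141). refcount(pp0)=2>1 -> COPY to pp2. 3 ppages; refcounts: pp0:1 pp1:2 pp2:1
Op 4: write(P1, v1, 189). refcount(pp1)=2>1 -> COPY to pp3. 4 ppages; refcounts: pp0:1 pp1:1 pp2:1 pp3:1
Op 5: fork(P1) -> P2. 4 ppages; refcounts: pp0:2 pp1:1 pp2:1 pp3:2
Op 6: write(P2, v1, 191). refcount(pp3)=2>1 -> COPY to pp4. 5 ppages; refcounts: pp0:2 pp1:1 pp2:1 pp3:1 pp4:1
Op 7: fork(P2) -> P3. 5 ppages; refcounts: pp0:3 pp1:1 pp2:1 pp3:1 pp4:2

yes yes yes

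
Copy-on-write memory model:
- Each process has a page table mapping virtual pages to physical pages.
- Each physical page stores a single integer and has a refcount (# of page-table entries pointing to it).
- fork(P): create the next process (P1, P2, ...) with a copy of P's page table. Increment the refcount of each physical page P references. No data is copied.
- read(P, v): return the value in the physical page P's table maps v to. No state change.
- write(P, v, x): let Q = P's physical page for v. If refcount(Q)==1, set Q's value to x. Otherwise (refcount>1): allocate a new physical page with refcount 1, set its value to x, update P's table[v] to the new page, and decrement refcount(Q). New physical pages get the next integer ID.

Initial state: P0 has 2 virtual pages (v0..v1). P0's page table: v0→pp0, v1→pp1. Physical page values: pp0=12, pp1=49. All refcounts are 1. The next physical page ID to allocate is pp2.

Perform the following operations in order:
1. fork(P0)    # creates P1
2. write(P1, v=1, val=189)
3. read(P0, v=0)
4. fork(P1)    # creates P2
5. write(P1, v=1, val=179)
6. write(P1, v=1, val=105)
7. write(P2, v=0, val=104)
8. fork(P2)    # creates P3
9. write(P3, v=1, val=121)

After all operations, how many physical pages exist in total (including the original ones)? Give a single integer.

Op 1: fork(P0) -> P1. 2 ppages; refcounts: pp0:2 pp1:2
Op 2: write(P1, v1, 189). refcount(pp1)=2>1 -> COPY to pp2. 3 ppages; refcounts: pp0:2 pp1:1 pp2:1
Op 3: read(P0, v0) -> 12. No state change.
Op 4: fork(P1) -> P2. 3 ppages; refcounts: pp0:3 pp1:1 pp2:2
Op 5: write(P1, v1, 179). refcount(pp2)=2>1 -> COPY to pp3. 4 ppages; refcounts: pp0:3 pp1:1 pp2:1 pp3:1
Op 6: write(P1, v1, 105). refcount(pp3)=1 -> write in place. 4 ppages; refcounts: pp0:3 pp1:1 pp2:1 pp3:1
Op 7: write(P2, v0, 104). refcount(pp0)=3>1 -> COPY to pp4. 5 ppages; refcounts: pp0:2 pp1:1 pp2:1 pp3:1 pp4:1
Op 8: fork(P2) -> P3. 5 ppages; refcounts: pp0:2 pp1:1 pp2:2 pp3:1 pp4:2
Op 9: write(P3, v1, 121). refcount(pp2)=2>1 -> COPY to pp5. 6 ppages; refcounts: pp0:2 pp1:1 pp2:1 pp3:1 pp4:2 pp5:1

Answer: 6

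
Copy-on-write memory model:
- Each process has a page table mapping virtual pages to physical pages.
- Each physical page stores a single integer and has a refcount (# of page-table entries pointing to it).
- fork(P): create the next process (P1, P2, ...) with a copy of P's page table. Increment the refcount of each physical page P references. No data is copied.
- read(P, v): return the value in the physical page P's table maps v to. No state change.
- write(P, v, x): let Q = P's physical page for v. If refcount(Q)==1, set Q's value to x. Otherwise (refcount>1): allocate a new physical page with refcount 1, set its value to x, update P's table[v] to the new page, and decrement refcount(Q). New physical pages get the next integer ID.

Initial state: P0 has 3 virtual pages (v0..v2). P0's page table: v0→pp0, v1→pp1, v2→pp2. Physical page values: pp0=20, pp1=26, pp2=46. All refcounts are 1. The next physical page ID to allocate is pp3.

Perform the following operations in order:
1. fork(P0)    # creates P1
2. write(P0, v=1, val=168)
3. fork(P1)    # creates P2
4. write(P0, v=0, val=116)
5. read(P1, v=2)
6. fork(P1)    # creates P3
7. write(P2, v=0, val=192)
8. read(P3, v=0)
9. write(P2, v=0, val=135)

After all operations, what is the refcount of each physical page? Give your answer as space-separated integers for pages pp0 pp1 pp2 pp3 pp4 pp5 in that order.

Answer: 2 3 4 1 1 1

Derivation:
Op 1: fork(P0) -> P1. 3 ppages; refcounts: pp0:2 pp1:2 pp2:2
Op 2: write(P0, v1, 168). refcount(pp1)=2>1 -> COPY to pp3. 4 ppages; refcounts: pp0:2 pp1:1 pp2:2 pp3:1
Op 3: fork(P1) -> P2. 4 ppages; refcounts: pp0:3 pp1:2 pp2:3 pp3:1
Op 4: write(P0, v0, 116). refcount(pp0)=3>1 -> COPY to pp4. 5 ppages; refcounts: pp0:2 pp1:2 pp2:3 pp3:1 pp4:1
Op 5: read(P1, v2) -> 46. No state change.
Op 6: fork(P1) -> P3. 5 ppages; refcounts: pp0:3 pp1:3 pp2:4 pp3:1 pp4:1
Op 7: write(P2, v0, 192). refcount(pp0)=3>1 -> COPY to pp5. 6 ppages; refcounts: pp0:2 pp1:3 pp2:4 pp3:1 pp4:1 pp5:1
Op 8: read(P3, v0) -> 20. No state change.
Op 9: write(P2, v0, 135). refcount(pp5)=1 -> write in place. 6 ppages; refcounts: pp0:2 pp1:3 pp2:4 pp3:1 pp4:1 pp5:1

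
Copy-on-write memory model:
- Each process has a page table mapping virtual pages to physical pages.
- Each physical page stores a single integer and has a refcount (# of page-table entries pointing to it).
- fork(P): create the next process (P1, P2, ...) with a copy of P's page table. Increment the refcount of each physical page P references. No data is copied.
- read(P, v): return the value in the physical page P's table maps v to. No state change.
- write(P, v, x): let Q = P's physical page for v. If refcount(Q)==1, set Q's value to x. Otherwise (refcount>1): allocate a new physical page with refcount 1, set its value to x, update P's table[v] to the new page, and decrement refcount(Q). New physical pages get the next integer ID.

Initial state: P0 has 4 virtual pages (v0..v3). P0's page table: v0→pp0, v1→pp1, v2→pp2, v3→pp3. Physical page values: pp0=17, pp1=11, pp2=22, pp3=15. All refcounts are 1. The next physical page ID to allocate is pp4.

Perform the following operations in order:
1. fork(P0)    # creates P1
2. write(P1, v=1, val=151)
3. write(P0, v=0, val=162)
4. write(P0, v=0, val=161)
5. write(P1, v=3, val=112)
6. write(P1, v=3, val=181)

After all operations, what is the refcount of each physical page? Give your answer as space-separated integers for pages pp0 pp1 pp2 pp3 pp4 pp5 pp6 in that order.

Op 1: fork(P0) -> P1. 4 ppages; refcounts: pp0:2 pp1:2 pp2:2 pp3:2
Op 2: write(P1, v1, 151). refcount(pp1)=2>1 -> COPY to pp4. 5 ppages; refcounts: pp0:2 pp1:1 pp2:2 pp3:2 pp4:1
Op 3: write(P0, v0, 162). refcount(pp0)=2>1 -> COPY to pp5. 6 ppages; refcounts: pp0:1 pp1:1 pp2:2 pp3:2 pp4:1 pp5:1
Op 4: write(P0, v0, 161). refcount(pp5)=1 -> write in place. 6 ppages; refcounts: pp0:1 pp1:1 pp2:2 pp3:2 pp4:1 pp5:1
Op 5: write(P1, v3, 112). refcount(pp3)=2>1 -> COPY to pp6. 7 ppages; refcounts: pp0:1 pp1:1 pp2:2 pp3:1 pp4:1 pp5:1 pp6:1
Op 6: write(P1, v3, 181). refcount(pp6)=1 -> write in place. 7 ppages; refcounts: pp0:1 pp1:1 pp2:2 pp3:1 pp4:1 pp5:1 pp6:1

Answer: 1 1 2 1 1 1 1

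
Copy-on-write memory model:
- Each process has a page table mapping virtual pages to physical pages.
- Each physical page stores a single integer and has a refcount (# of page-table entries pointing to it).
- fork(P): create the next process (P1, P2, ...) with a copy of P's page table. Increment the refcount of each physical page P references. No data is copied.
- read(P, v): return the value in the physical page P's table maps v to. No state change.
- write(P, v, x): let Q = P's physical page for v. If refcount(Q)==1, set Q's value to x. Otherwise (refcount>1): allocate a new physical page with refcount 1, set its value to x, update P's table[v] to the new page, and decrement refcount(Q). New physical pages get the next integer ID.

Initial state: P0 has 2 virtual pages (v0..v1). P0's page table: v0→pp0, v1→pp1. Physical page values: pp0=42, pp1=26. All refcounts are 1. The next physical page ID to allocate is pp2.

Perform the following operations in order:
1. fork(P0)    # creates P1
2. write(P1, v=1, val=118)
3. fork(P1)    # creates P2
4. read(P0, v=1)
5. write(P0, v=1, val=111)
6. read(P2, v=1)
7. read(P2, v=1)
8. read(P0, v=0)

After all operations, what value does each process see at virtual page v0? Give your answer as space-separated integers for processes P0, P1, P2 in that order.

Op 1: fork(P0) -> P1. 2 ppages; refcounts: pp0:2 pp1:2
Op 2: write(P1, v1, 118). refcount(pp1)=2>1 -> COPY to pp2. 3 ppages; refcounts: pp0:2 pp1:1 pp2:1
Op 3: fork(P1) -> P2. 3 ppages; refcounts: pp0:3 pp1:1 pp2:2
Op 4: read(P0, v1) -> 26. No state change.
Op 5: write(P0, v1, 111). refcount(pp1)=1 -> write in place. 3 ppages; refcounts: pp0:3 pp1:1 pp2:2
Op 6: read(P2, v1) -> 118. No state change.
Op 7: read(P2, v1) -> 118. No state change.
Op 8: read(P0, v0) -> 42. No state change.
P0: v0 -> pp0 = 42
P1: v0 -> pp0 = 42
P2: v0 -> pp0 = 42

Answer: 42 42 42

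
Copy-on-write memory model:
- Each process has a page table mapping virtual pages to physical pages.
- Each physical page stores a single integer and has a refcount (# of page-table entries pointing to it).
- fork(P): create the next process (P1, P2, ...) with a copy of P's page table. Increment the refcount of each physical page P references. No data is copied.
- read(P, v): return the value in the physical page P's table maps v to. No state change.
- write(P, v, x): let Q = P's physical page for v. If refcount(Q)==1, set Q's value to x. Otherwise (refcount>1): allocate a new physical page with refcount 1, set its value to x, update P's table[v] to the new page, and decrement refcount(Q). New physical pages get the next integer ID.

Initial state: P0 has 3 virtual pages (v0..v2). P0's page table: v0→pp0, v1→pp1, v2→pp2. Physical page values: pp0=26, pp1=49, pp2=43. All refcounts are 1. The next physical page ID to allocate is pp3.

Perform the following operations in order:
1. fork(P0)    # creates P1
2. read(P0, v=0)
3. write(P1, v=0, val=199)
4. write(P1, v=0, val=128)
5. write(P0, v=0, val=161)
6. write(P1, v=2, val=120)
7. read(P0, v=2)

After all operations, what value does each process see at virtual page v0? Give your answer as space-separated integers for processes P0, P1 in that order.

Answer: 161 128

Derivation:
Op 1: fork(P0) -> P1. 3 ppages; refcounts: pp0:2 pp1:2 pp2:2
Op 2: read(P0, v0) -> 26. No state change.
Op 3: write(P1, v0, 199). refcount(pp0)=2>1 -> COPY to pp3. 4 ppages; refcounts: pp0:1 pp1:2 pp2:2 pp3:1
Op 4: write(P1, v0, 128). refcount(pp3)=1 -> write in place. 4 ppages; refcounts: pp0:1 pp1:2 pp2:2 pp3:1
Op 5: write(P0, v0, 161). refcount(pp0)=1 -> write in place. 4 ppages; refcounts: pp0:1 pp1:2 pp2:2 pp3:1
Op 6: write(P1, v2, 120). refcount(pp2)=2>1 -> COPY to pp4. 5 ppages; refcounts: pp0:1 pp1:2 pp2:1 pp3:1 pp4:1
Op 7: read(P0, v2) -> 43. No state change.
P0: v0 -> pp0 = 161
P1: v0 -> pp3 = 128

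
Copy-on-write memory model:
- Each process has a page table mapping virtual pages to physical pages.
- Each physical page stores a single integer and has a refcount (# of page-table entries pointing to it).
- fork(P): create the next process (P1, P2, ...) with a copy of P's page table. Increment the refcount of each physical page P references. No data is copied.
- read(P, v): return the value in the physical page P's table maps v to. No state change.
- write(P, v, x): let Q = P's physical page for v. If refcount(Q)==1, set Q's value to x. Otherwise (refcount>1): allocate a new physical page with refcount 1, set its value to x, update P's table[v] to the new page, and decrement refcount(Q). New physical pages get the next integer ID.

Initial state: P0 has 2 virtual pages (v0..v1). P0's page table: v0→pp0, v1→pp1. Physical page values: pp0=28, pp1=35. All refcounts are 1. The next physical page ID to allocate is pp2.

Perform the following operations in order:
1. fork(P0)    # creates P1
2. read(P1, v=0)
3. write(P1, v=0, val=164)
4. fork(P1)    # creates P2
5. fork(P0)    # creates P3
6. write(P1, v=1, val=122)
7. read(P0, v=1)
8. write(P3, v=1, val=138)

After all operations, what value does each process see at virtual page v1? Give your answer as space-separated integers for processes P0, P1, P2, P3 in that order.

Op 1: fork(P0) -> P1. 2 ppages; refcounts: pp0:2 pp1:2
Op 2: read(P1, v0) -> 28. No state change.
Op 3: write(P1, v0, 164). refcount(pp0)=2>1 -> COPY to pp2. 3 ppages; refcounts: pp0:1 pp1:2 pp2:1
Op 4: fork(P1) -> P2. 3 ppages; refcounts: pp0:1 pp1:3 pp2:2
Op 5: fork(P0) -> P3. 3 ppages; refcounts: pp0:2 pp1:4 pp2:2
Op 6: write(P1, v1, 122). refcount(pp1)=4>1 -> COPY to pp3. 4 ppages; refcounts: pp0:2 pp1:3 pp2:2 pp3:1
Op 7: read(P0, v1) -> 35. No state change.
Op 8: write(P3, v1, 138). refcount(pp1)=3>1 -> COPY to pp4. 5 ppages; refcounts: pp0:2 pp1:2 pp2:2 pp3:1 pp4:1
P0: v1 -> pp1 = 35
P1: v1 -> pp3 = 122
P2: v1 -> pp1 = 35
P3: v1 -> pp4 = 138

Answer: 35 122 35 138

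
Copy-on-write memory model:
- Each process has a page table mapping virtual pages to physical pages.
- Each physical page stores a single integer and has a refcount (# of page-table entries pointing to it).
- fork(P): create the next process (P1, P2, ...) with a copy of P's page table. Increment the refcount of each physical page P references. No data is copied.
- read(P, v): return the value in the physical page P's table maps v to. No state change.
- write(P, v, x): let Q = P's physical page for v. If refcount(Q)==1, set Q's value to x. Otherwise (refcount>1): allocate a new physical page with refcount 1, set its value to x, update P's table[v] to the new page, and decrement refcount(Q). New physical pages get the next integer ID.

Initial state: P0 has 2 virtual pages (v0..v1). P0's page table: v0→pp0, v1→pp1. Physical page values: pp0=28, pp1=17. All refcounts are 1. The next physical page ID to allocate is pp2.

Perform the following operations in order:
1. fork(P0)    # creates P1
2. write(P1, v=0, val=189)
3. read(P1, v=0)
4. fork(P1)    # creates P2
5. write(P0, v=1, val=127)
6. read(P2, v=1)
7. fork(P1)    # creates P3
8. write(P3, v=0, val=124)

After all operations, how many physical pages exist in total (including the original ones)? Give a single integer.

Op 1: fork(P0) -> P1. 2 ppages; refcounts: pp0:2 pp1:2
Op 2: write(P1, v0, 189). refcount(pp0)=2>1 -> COPY to pp2. 3 ppages; refcounts: pp0:1 pp1:2 pp2:1
Op 3: read(P1, v0) -> 189. No state change.
Op 4: fork(P1) -> P2. 3 ppages; refcounts: pp0:1 pp1:3 pp2:2
Op 5: write(P0, v1, 127). refcount(pp1)=3>1 -> COPY to pp3. 4 ppages; refcounts: pp0:1 pp1:2 pp2:2 pp3:1
Op 6: read(P2, v1) -> 17. No state change.
Op 7: fork(P1) -> P3. 4 ppages; refcounts: pp0:1 pp1:3 pp2:3 pp3:1
Op 8: write(P3, v0, 124). refcount(pp2)=3>1 -> COPY to pp4. 5 ppages; refcounts: pp0:1 pp1:3 pp2:2 pp3:1 pp4:1

Answer: 5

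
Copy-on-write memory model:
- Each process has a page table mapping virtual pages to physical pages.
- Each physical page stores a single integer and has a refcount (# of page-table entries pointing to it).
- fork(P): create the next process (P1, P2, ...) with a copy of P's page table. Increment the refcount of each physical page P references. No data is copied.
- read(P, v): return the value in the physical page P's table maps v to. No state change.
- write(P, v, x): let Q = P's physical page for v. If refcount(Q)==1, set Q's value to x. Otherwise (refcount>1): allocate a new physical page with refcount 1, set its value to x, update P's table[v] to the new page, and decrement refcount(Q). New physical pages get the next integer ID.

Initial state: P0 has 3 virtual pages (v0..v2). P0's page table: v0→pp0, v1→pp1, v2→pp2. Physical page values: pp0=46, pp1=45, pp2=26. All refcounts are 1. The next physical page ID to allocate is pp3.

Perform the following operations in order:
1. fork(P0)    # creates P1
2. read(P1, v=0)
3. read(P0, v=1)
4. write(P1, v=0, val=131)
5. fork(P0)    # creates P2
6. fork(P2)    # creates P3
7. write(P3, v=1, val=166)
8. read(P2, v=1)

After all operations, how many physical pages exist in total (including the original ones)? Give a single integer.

Op 1: fork(P0) -> P1. 3 ppages; refcounts: pp0:2 pp1:2 pp2:2
Op 2: read(P1, v0) -> 46. No state change.
Op 3: read(P0, v1) -> 45. No state change.
Op 4: write(P1, v0, 131). refcount(pp0)=2>1 -> COPY to pp3. 4 ppages; refcounts: pp0:1 pp1:2 pp2:2 pp3:1
Op 5: fork(P0) -> P2. 4 ppages; refcounts: pp0:2 pp1:3 pp2:3 pp3:1
Op 6: fork(P2) -> P3. 4 ppages; refcounts: pp0:3 pp1:4 pp2:4 pp3:1
Op 7: write(P3, v1, 166). refcount(pp1)=4>1 -> COPY to pp4. 5 ppages; refcounts: pp0:3 pp1:3 pp2:4 pp3:1 pp4:1
Op 8: read(P2, v1) -> 45. No state change.

Answer: 5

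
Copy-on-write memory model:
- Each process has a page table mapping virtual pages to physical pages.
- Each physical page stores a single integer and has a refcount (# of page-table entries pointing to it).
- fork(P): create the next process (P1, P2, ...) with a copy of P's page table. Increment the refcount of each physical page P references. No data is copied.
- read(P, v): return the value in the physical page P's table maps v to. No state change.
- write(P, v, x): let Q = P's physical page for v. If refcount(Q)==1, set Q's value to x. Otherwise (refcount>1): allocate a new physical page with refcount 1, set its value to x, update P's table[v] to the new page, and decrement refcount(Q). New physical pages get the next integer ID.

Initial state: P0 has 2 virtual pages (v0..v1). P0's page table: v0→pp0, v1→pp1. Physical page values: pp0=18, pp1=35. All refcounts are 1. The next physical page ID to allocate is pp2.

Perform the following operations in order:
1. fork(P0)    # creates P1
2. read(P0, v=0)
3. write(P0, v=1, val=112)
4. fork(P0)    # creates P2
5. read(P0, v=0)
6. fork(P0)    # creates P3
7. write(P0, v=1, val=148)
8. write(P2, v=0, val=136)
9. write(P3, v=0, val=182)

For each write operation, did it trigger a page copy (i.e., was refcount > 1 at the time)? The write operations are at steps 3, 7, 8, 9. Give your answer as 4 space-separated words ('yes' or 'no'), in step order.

Op 1: fork(P0) -> P1. 2 ppages; refcounts: pp0:2 pp1:2
Op 2: read(P0, v0) -> 18. No state change.
Op 3: write(P0, v1, 112). refcount(pp1)=2>1 -> COPY to pp2. 3 ppages; refcounts: pp0:2 pp1:1 pp2:1
Op 4: fork(P0) -> P2. 3 ppages; refcounts: pp0:3 pp1:1 pp2:2
Op 5: read(P0, v0) -> 18. No state change.
Op 6: fork(P0) -> P3. 3 ppages; refcounts: pp0:4 pp1:1 pp2:3
Op 7: write(P0, v1, 148). refcount(pp2)=3>1 -> COPY to pp3. 4 ppages; refcounts: pp0:4 pp1:1 pp2:2 pp3:1
Op 8: write(P2, v0, 136). refcount(pp0)=4>1 -> COPY to pp4. 5 ppages; refcounts: pp0:3 pp1:1 pp2:2 pp3:1 pp4:1
Op 9: write(P3, v0, 182). refcount(pp0)=3>1 -> COPY to pp5. 6 ppages; refcounts: pp0:2 pp1:1 pp2:2 pp3:1 pp4:1 pp5:1

yes yes yes yes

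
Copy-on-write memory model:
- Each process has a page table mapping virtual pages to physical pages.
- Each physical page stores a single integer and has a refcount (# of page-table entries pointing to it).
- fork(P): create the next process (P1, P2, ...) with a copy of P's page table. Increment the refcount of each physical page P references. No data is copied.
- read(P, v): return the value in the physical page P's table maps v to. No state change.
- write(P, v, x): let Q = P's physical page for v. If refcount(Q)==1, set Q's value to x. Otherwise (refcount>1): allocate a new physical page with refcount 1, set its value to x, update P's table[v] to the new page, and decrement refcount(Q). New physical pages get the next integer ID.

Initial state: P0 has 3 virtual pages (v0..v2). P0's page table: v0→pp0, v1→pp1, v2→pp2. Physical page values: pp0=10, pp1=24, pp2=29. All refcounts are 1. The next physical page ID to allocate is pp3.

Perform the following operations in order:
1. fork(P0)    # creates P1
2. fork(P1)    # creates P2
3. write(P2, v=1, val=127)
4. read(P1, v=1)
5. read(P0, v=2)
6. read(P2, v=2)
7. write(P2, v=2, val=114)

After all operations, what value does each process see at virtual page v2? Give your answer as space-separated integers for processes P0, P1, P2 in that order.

Op 1: fork(P0) -> P1. 3 ppages; refcounts: pp0:2 pp1:2 pp2:2
Op 2: fork(P1) -> P2. 3 ppages; refcounts: pp0:3 pp1:3 pp2:3
Op 3: write(P2, v1, 127). refcount(pp1)=3>1 -> COPY to pp3. 4 ppages; refcounts: pp0:3 pp1:2 pp2:3 pp3:1
Op 4: read(P1, v1) -> 24. No state change.
Op 5: read(P0, v2) -> 29. No state change.
Op 6: read(P2, v2) -> 29. No state change.
Op 7: write(P2, v2, 114). refcount(pp2)=3>1 -> COPY to pp4. 5 ppages; refcounts: pp0:3 pp1:2 pp2:2 pp3:1 pp4:1
P0: v2 -> pp2 = 29
P1: v2 -> pp2 = 29
P2: v2 -> pp4 = 114

Answer: 29 29 114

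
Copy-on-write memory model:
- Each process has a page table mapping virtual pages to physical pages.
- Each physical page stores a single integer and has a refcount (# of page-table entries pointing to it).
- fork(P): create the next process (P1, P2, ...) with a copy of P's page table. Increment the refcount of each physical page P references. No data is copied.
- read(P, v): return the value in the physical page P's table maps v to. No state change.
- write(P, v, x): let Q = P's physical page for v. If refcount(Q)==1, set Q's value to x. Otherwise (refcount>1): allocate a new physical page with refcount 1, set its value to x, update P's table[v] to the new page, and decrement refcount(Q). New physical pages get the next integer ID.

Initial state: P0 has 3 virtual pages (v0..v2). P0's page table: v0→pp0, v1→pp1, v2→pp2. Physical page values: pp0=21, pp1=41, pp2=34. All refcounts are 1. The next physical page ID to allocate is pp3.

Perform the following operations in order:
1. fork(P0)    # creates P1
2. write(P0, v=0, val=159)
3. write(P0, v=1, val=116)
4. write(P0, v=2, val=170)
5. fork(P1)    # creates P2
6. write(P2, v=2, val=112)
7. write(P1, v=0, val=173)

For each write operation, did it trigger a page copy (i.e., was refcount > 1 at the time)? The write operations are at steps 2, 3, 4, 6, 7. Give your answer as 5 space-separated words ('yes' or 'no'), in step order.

Op 1: fork(P0) -> P1. 3 ppages; refcounts: pp0:2 pp1:2 pp2:2
Op 2: write(P0, v0, 159). refcount(pp0)=2>1 -> COPY to pp3. 4 ppages; refcounts: pp0:1 pp1:2 pp2:2 pp3:1
Op 3: write(P0, v1, 116). refcount(pp1)=2>1 -> COPY to pp4. 5 ppages; refcounts: pp0:1 pp1:1 pp2:2 pp3:1 pp4:1
Op 4: write(P0, v2, 170). refcount(pp2)=2>1 -> COPY to pp5. 6 ppages; refcounts: pp0:1 pp1:1 pp2:1 pp3:1 pp4:1 pp5:1
Op 5: fork(P1) -> P2. 6 ppages; refcounts: pp0:2 pp1:2 pp2:2 pp3:1 pp4:1 pp5:1
Op 6: write(P2, v2, 112). refcount(pp2)=2>1 -> COPY to pp6. 7 ppages; refcounts: pp0:2 pp1:2 pp2:1 pp3:1 pp4:1 pp5:1 pp6:1
Op 7: write(P1, v0, 173). refcount(pp0)=2>1 -> COPY to pp7. 8 ppages; refcounts: pp0:1 pp1:2 pp2:1 pp3:1 pp4:1 pp5:1 pp6:1 pp7:1

yes yes yes yes yes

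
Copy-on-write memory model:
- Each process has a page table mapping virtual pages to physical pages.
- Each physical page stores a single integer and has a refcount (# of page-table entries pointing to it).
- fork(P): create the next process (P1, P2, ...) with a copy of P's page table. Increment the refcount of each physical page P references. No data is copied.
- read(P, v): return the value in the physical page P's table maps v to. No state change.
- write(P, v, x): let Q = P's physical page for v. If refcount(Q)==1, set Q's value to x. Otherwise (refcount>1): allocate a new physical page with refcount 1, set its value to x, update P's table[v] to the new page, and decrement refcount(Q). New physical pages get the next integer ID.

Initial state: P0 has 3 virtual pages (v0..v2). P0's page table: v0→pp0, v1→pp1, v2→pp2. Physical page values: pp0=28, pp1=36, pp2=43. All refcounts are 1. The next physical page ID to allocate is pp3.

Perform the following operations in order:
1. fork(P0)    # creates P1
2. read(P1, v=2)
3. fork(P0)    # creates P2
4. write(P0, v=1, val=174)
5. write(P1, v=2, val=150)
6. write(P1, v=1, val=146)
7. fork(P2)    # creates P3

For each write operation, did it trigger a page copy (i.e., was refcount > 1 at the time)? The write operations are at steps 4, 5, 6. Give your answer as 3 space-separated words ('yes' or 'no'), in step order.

Op 1: fork(P0) -> P1. 3 ppages; refcounts: pp0:2 pp1:2 pp2:2
Op 2: read(P1, v2) -> 43. No state change.
Op 3: fork(P0) -> P2. 3 ppages; refcounts: pp0:3 pp1:3 pp2:3
Op 4: write(P0, v1, 174). refcount(pp1)=3>1 -> COPY to pp3. 4 ppages; refcounts: pp0:3 pp1:2 pp2:3 pp3:1
Op 5: write(P1, v2, 150). refcount(pp2)=3>1 -> COPY to pp4. 5 ppages; refcounts: pp0:3 pp1:2 pp2:2 pp3:1 pp4:1
Op 6: write(P1, v1, 146). refcount(pp1)=2>1 -> COPY to pp5. 6 ppages; refcounts: pp0:3 pp1:1 pp2:2 pp3:1 pp4:1 pp5:1
Op 7: fork(P2) -> P3. 6 ppages; refcounts: pp0:4 pp1:2 pp2:3 pp3:1 pp4:1 pp5:1

yes yes yes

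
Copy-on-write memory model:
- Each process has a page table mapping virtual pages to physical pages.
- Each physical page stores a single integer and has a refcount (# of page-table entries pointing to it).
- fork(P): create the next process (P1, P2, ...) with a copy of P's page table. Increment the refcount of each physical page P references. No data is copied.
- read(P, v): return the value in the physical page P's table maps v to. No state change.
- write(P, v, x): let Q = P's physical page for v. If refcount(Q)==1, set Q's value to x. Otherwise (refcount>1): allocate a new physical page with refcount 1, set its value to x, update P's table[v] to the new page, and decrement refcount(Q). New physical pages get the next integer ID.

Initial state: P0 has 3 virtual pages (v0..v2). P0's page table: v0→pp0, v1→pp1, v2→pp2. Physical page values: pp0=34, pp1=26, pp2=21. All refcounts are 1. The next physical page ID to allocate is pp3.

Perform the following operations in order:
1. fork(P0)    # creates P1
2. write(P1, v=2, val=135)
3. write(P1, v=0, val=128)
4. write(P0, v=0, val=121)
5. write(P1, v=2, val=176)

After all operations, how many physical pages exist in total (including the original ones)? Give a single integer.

Op 1: fork(P0) -> P1. 3 ppages; refcounts: pp0:2 pp1:2 pp2:2
Op 2: write(P1, v2, 135). refcount(pp2)=2>1 -> COPY to pp3. 4 ppages; refcounts: pp0:2 pp1:2 pp2:1 pp3:1
Op 3: write(P1, v0, 128). refcount(pp0)=2>1 -> COPY to pp4. 5 ppages; refcounts: pp0:1 pp1:2 pp2:1 pp3:1 pp4:1
Op 4: write(P0, v0, 121). refcount(pp0)=1 -> write in place. 5 ppages; refcounts: pp0:1 pp1:2 pp2:1 pp3:1 pp4:1
Op 5: write(P1, v2, 176). refcount(pp3)=1 -> write in place. 5 ppages; refcounts: pp0:1 pp1:2 pp2:1 pp3:1 pp4:1

Answer: 5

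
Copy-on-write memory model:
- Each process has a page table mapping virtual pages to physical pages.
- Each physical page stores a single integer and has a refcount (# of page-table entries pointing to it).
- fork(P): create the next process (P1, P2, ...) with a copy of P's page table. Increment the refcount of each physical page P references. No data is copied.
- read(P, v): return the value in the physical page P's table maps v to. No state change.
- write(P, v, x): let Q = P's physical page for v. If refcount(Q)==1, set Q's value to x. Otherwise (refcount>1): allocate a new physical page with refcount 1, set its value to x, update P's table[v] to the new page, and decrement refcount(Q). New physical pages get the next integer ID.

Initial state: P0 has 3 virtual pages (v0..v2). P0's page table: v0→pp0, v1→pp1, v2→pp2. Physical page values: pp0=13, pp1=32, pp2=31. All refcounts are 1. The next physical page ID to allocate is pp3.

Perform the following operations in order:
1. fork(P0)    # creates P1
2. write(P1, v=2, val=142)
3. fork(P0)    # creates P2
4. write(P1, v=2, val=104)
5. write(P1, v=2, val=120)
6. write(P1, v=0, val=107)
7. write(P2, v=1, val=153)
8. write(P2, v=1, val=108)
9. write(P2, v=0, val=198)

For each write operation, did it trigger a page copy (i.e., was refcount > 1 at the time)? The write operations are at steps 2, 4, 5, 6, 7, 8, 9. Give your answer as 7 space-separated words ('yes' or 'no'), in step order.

Op 1: fork(P0) -> P1. 3 ppages; refcounts: pp0:2 pp1:2 pp2:2
Op 2: write(P1, v2, 142). refcount(pp2)=2>1 -> COPY to pp3. 4 ppages; refcounts: pp0:2 pp1:2 pp2:1 pp3:1
Op 3: fork(P0) -> P2. 4 ppages; refcounts: pp0:3 pp1:3 pp2:2 pp3:1
Op 4: write(P1, v2, 104). refcount(pp3)=1 -> write in place. 4 ppages; refcounts: pp0:3 pp1:3 pp2:2 pp3:1
Op 5: write(P1, v2, 120). refcount(pp3)=1 -> write in place. 4 ppages; refcounts: pp0:3 pp1:3 pp2:2 pp3:1
Op 6: write(P1, v0, 107). refcount(pp0)=3>1 -> COPY to pp4. 5 ppages; refcounts: pp0:2 pp1:3 pp2:2 pp3:1 pp4:1
Op 7: write(P2, v1, 153). refcount(pp1)=3>1 -> COPY to pp5. 6 ppages; refcounts: pp0:2 pp1:2 pp2:2 pp3:1 pp4:1 pp5:1
Op 8: write(P2, v1, 108). refcount(pp5)=1 -> write in place. 6 ppages; refcounts: pp0:2 pp1:2 pp2:2 pp3:1 pp4:1 pp5:1
Op 9: write(P2, v0, 198). refcount(pp0)=2>1 -> COPY to pp6. 7 ppages; refcounts: pp0:1 pp1:2 pp2:2 pp3:1 pp4:1 pp5:1 pp6:1

yes no no yes yes no yes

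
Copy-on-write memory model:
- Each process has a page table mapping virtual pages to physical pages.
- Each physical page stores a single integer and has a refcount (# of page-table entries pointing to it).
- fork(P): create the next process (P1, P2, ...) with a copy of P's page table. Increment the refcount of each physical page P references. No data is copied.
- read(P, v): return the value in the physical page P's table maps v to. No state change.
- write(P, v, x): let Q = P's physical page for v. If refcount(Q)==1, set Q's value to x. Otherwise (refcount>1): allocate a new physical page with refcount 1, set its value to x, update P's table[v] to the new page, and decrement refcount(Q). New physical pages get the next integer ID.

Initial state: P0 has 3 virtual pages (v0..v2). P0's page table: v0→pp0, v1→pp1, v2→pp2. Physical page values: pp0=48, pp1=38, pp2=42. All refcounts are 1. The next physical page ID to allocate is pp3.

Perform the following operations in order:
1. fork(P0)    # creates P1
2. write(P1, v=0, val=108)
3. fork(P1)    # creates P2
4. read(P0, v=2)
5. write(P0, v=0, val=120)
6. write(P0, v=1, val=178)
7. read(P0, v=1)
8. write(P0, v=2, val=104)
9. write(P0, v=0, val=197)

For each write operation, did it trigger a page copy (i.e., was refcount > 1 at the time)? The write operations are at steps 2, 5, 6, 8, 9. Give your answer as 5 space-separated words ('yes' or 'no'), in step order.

Op 1: fork(P0) -> P1. 3 ppages; refcounts: pp0:2 pp1:2 pp2:2
Op 2: write(P1, v0, 108). refcount(pp0)=2>1 -> COPY to pp3. 4 ppages; refcounts: pp0:1 pp1:2 pp2:2 pp3:1
Op 3: fork(P1) -> P2. 4 ppages; refcounts: pp0:1 pp1:3 pp2:3 pp3:2
Op 4: read(P0, v2) -> 42. No state change.
Op 5: write(P0, v0, 120). refcount(pp0)=1 -> write in place. 4 ppages; refcounts: pp0:1 pp1:3 pp2:3 pp3:2
Op 6: write(P0, v1, 178). refcount(pp1)=3>1 -> COPY to pp4. 5 ppages; refcounts: pp0:1 pp1:2 pp2:3 pp3:2 pp4:1
Op 7: read(P0, v1) -> 178. No state change.
Op 8: write(P0, v2, 104). refcount(pp2)=3>1 -> COPY to pp5. 6 ppages; refcounts: pp0:1 pp1:2 pp2:2 pp3:2 pp4:1 pp5:1
Op 9: write(P0, v0, 197). refcount(pp0)=1 -> write in place. 6 ppages; refcounts: pp0:1 pp1:2 pp2:2 pp3:2 pp4:1 pp5:1

yes no yes yes no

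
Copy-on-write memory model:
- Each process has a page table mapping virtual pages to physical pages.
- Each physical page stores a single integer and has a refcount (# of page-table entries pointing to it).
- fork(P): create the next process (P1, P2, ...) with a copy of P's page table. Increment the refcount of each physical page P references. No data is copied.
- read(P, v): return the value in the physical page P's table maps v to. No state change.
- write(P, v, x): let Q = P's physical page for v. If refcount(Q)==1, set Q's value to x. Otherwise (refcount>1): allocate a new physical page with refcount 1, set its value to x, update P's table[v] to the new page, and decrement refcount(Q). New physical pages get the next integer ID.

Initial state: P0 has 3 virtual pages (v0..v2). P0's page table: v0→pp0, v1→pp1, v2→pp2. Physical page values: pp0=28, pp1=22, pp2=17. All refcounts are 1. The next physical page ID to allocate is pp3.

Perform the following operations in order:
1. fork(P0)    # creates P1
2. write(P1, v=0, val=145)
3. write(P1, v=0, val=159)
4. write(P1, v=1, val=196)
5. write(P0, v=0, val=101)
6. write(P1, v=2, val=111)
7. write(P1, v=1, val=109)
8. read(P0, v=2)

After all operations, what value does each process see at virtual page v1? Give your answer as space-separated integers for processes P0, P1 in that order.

Op 1: fork(P0) -> P1. 3 ppages; refcounts: pp0:2 pp1:2 pp2:2
Op 2: write(P1, v0, 145). refcount(pp0)=2>1 -> COPY to pp3. 4 ppages; refcounts: pp0:1 pp1:2 pp2:2 pp3:1
Op 3: write(P1, v0, 159). refcount(pp3)=1 -> write in place. 4 ppages; refcounts: pp0:1 pp1:2 pp2:2 pp3:1
Op 4: write(P1, v1, 196). refcount(pp1)=2>1 -> COPY to pp4. 5 ppages; refcounts: pp0:1 pp1:1 pp2:2 pp3:1 pp4:1
Op 5: write(P0, v0, 101). refcount(pp0)=1 -> write in place. 5 ppages; refcounts: pp0:1 pp1:1 pp2:2 pp3:1 pp4:1
Op 6: write(P1, v2, 111). refcount(pp2)=2>1 -> COPY to pp5. 6 ppages; refcounts: pp0:1 pp1:1 pp2:1 pp3:1 pp4:1 pp5:1
Op 7: write(P1, v1, 109). refcount(pp4)=1 -> write in place. 6 ppages; refcounts: pp0:1 pp1:1 pp2:1 pp3:1 pp4:1 pp5:1
Op 8: read(P0, v2) -> 17. No state change.
P0: v1 -> pp1 = 22
P1: v1 -> pp4 = 109

Answer: 22 109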